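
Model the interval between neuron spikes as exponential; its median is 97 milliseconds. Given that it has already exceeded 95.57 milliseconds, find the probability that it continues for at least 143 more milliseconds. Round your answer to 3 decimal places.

For an exponential, median = ln(2)/λ, so λ = ln 2 / 97 = 0.00714585 per millisecond.
P(X > s+t | X > s) = e^(−λ(s+t))/e^(−λs) = e^(−λt), independent of s = 95.57.
P(X > 143) = e^(−1.0219) ≈ 0.360.

0.360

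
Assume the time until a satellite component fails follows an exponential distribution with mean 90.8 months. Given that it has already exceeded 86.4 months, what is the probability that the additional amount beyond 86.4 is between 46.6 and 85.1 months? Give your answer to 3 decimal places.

The rate is λ = 1/90.8 = 0.0110132 per month.
Memoryless: the residual past 86.4 is again Exp(λ).
P(46.6 < residual < 85.1) = e^(−λ·46.6) − e^(−λ·85.1) = 0.59857 − 0.39171 ≈ 0.207.

0.207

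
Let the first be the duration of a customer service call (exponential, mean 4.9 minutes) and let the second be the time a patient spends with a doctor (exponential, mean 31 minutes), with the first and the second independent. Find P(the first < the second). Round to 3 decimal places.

λ_1 = 1/4.9 = 0.204082, λ_2 = 1/31 = 0.0322581.
For independent exponentials, P(the first < the second) = λ_1/(λ_1+λ_2) = 0.204082/0.23634 ≈ 0.864.

0.864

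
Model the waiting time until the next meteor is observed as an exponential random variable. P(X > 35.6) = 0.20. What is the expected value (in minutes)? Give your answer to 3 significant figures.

22.1

e^(−λ·35.6) = 0.20 ⇒ λ = −ln(0.20)/35.6 = 0.0452089.
Mean = 1/λ = 22.1195 minutes.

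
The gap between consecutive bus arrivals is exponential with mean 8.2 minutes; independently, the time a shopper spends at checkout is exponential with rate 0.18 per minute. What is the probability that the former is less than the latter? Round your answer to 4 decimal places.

0.4039

λ_1 = 1/8.2 = 0.121951, λ_2 = 0.18.
For independent exponentials, P(the former < the latter) = λ_1/(λ_1+λ_2) = 0.121951/0.301951 ≈ 0.4039.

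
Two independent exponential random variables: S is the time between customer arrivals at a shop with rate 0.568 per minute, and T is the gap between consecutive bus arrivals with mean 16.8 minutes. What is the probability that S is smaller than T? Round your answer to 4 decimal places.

λ_1 = 0.568, λ_2 = 1/16.8 = 0.0595238.
For independent exponentials, P(S < T) = λ_1/(λ_1+λ_2) = 0.568/0.627524 ≈ 0.9051.

0.9051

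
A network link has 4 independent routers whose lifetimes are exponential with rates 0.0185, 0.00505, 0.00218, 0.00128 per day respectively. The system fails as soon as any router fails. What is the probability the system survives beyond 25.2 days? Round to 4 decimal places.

The time to first failure is exponential with rate Σλ = 0.0185 + 0.00505 + 0.00218 + 0.00128 = 0.02701.
P(min > 25.2) = e^(−0.02701·25.2) = e^(−0.68065) ≈ 0.5063.

0.5063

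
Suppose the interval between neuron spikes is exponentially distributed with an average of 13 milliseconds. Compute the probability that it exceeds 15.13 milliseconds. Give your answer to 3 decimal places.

0.312

The rate is λ = 1/13 = 0.0769231 per millisecond.
P(X > 15.13) = e^(−λ·15.13) = e^(−1.1638) ≈ 0.312.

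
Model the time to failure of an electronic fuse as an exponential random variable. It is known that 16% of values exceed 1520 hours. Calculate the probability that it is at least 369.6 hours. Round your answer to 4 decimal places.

e^(−λ·1520) = 0.16 ⇒ λ = −ln(0.16)/1520 = 0.00120565.
P(X > 369.6) = e^(−0.00120565·369.6) = e^(−0.44561) ≈ 0.6404.

0.6404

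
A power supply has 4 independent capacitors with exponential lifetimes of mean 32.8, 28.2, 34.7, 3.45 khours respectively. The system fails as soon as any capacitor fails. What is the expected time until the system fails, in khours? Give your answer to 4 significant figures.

The first failure time is exponential with rate Σλ_i = 1/32.8 + 1/28.2 + 1/34.7 + 1/3.45 = 0.384622 per khour.
E[min] = 1/Σλ = 1/0.384622 = 2.59995 khours.

2.600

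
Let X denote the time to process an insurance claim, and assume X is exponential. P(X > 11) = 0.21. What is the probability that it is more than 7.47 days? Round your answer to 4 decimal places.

0.3465

e^(−λ·11) = 0.21 ⇒ λ = −ln(0.21)/11 = 0.141877.
P(X > 7.47) = e^(−0.141877·7.47) = e^(−1.0598) ≈ 0.3465.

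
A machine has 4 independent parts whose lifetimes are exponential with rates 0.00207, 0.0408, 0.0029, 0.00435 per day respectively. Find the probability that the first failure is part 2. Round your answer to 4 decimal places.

0.8140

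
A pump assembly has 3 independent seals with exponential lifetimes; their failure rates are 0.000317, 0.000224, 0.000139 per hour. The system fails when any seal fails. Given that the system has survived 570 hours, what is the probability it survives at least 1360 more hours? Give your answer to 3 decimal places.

Time to first failure ~ Exp(Σλ) with Σλ = 0.00068.
By memorylessness, P(T > 570+1360 | T > 570) = P(T > 1360) = e^(−0.00068·1360) ≈ 0.397.

0.397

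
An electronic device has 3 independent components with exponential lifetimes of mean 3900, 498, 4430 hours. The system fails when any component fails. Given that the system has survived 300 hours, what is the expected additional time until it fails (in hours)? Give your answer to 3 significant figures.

402

First-failure rate Σλ = 1/3900 + 1/498 + 1/4430 = 0.00249018.
By memorylessness the expected residual is 1/Σλ = 401.578 hours, regardless of the 300 already elapsed.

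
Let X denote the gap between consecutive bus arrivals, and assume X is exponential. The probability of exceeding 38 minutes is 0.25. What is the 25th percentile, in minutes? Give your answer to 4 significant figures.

e^(−λ·38) = 0.25 ⇒ λ = −ln(0.25)/38 = 0.0364814.
25th percentile: 1 − e^(−λt) = 0.25, t = −ln(0.75)/λ = 7.88571 minutes.

7.886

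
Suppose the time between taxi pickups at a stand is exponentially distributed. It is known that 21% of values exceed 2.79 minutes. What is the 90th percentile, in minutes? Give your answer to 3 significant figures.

4.12

e^(−λ·2.79) = 0.21 ⇒ λ = −ln(0.21)/2.79 = 0.559372.
90th percentile: 1 − e^(−λt) = 0.9, t = −ln(0.1)/λ = 4.11638 minutes.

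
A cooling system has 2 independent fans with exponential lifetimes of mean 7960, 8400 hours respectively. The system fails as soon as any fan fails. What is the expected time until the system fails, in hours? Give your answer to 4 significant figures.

4087

The first failure time is exponential with rate Σλ_i = 1/7960 + 1/8400 = 0.000244676 per hour.
E[min] = 1/Σλ = 1/0.000244676 = 4087.04 hours.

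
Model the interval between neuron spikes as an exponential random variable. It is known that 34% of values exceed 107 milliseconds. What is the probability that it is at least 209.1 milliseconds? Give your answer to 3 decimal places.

0.121

e^(−λ·107) = 0.34 ⇒ λ = −ln(0.34)/107 = 0.0100823.
P(X > 209.1) = e^(−0.0100823·209.1) = e^(−2.1082) ≈ 0.121.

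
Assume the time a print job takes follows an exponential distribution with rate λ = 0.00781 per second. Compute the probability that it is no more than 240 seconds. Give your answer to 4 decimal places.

P(X ≤ 240) = 1 − e^(−λ·240) = 1 − e^(−1.8744) ≈ 0.8466.

0.8466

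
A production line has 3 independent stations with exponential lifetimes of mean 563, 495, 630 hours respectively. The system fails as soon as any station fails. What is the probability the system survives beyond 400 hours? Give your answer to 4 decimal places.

The first failure time is exponential with rate Σλ_i = 1/563 + 1/495 + 1/630 = 0.0053837 per hour.
P(min > 400) = e^(−0.0053837·400) = e^(−2.1535) ≈ 0.1161.

0.1161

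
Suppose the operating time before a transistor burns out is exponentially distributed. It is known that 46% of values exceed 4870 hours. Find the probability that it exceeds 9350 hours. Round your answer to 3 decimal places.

e^(−λ·4870) = 0.46 ⇒ λ = −ln(0.46)/4870 = 0.000159451.
P(X > 9350) = e^(−0.000159451·9350) = e^(−1.4909) ≈ 0.225.

0.225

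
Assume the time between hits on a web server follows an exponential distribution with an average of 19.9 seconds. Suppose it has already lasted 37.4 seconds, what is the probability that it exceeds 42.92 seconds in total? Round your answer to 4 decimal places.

0.7578

The rate is λ = 1/19.9 = 0.0502513 per second.
By the memoryless property, P(X > 37.4+5.52 | X > 37.4) = P(X > 5.52).
P(X > 5.52) = e^(−0.27739) ≈ 0.7578.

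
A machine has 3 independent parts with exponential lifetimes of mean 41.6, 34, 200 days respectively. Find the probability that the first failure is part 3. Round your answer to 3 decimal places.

0.086

Rates: λ_i = 1/mean_i → 0.0240385, 0.0294118, 0.005; Σλ = 0.0584502.
P(part 3 first) = λ_3/Σλ = 0.005/0.0584502 ≈ 0.086.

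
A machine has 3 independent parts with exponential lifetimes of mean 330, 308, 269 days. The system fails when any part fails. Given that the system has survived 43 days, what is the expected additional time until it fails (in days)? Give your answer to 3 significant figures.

100

First-failure rate Σλ = 1/330 + 1/308 + 1/269 = 0.00999453.
By memorylessness the expected residual is 1/Σλ = 100.055 days, regardless of the 43 already elapsed.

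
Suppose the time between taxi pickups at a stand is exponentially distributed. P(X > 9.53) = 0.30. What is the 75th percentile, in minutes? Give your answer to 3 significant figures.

11.0

e^(−λ·9.53) = 0.30 ⇒ λ = −ln(0.30)/9.53 = 0.126335.
75th percentile: 1 − e^(−λt) = 0.75, t = −ln(0.25)/λ = 10.9732 minutes.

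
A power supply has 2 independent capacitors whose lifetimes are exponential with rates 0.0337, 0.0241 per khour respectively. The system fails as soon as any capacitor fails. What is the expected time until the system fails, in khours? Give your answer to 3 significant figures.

17.3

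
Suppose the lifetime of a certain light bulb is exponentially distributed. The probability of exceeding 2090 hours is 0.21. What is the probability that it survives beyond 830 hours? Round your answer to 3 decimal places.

e^(−λ·2090) = 0.21 ⇒ λ = −ln(0.21)/2090 = 0.000746721.
P(X > 830) = e^(−0.000746721·830) = e^(−0.61978) ≈ 0.538.

0.538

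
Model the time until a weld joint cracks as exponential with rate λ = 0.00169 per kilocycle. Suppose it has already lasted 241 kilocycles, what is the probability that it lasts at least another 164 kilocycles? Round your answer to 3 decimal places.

0.758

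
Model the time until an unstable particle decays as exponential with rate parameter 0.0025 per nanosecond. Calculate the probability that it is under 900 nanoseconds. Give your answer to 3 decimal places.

0.895

P(X ≤ 900) = 1 − e^(−λ·900) = 1 − e^(−2.25) ≈ 0.895.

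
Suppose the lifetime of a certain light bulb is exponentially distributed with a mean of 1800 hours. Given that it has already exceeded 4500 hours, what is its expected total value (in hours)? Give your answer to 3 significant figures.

6300

The rate is λ = 1/1800 = 0.000555556 per hour.
By memorylessness, E[X | X > 4500] = 4500 + 1/λ = 4500 + 1800 = 6300 hours.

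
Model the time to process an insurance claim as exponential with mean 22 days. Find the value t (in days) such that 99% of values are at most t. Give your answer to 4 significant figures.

The rate is λ = 1/22 = 0.0454545 per day.
Set 1 − e^(−λt) = 0.99, so t = −ln(0.01)/λ = 4.6052/0.0454545 ≈ 101.314 days.

101.3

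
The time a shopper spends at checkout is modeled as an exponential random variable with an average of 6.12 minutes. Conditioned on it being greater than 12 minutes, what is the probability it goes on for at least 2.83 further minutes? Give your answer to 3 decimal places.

0.630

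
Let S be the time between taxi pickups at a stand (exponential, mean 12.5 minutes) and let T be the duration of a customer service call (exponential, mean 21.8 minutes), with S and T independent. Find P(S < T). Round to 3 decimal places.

0.636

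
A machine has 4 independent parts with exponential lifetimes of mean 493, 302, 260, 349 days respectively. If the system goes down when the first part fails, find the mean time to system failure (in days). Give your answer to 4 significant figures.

The first failure time is exponential with rate Σλ_i = 1/493 + 1/302 + 1/260 + 1/349 = 0.0120511 per day.
E[min] = 1/Σλ = 1/0.0120511 = 82.9797 days.

82.98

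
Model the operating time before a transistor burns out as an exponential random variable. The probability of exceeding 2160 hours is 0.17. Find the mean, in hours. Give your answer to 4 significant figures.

1219

e^(−λ·2160) = 0.17 ⇒ λ = −ln(0.17)/2160 = 0.00082035.
Mean = 1/λ = 1218.99 hours.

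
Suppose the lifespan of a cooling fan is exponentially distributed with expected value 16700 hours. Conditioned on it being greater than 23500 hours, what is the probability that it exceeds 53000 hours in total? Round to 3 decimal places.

0.171

The rate is λ = 1/16700 = 0.0000598802 per hour.
By the memoryless property, P(X > 23500+29500 | X > 23500) = P(X > 29500).
P(X > 29500) = e^(−1.7665) ≈ 0.171.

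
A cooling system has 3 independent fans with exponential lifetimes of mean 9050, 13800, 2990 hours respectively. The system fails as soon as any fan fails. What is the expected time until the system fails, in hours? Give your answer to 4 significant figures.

1933

The first failure time is exponential with rate Σλ_i = 1/9050 + 1/13800 + 1/2990 = 0.000517409 per hour.
E[min] = 1/Σλ = 1/0.000517409 = 1932.71 hours.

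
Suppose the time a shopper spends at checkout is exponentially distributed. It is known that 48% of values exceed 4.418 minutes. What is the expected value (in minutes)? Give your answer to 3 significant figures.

e^(−λ·4.418) = 0.48 ⇒ λ = −ln(0.48)/4.418 = 0.166132.
Mean = 1/λ = 6.01933 minutes.

6.02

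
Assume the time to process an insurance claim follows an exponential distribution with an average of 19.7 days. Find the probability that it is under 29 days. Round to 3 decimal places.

0.771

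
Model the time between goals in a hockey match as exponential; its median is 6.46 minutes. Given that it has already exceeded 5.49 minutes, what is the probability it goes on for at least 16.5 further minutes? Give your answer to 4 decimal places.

0.1703

For an exponential, median = ln(2)/λ, so λ = ln 2 / 6.46 = 0.107298 per minute.
The exponential is memoryless, so the remaining time is again Exp(λ): the condition X > 5.49 is irrelevant.
P(X > 16.5) = e^(−1.7704) ≈ 0.1703.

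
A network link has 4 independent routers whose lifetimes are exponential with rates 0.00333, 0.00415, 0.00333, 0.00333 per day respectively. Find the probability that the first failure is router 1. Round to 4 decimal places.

The time to first failure is exponential with rate Σλ = 0.00333 + 0.00415 + 0.00333 + 0.00333 = 0.01414.
P(router 1 first) = λ_1/Σλ = 0.00333/0.01414 ≈ 0.2355.

0.2355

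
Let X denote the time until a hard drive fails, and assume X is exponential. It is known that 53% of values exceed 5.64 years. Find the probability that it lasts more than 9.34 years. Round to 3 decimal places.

0.349

e^(−λ·5.64) = 0.53 ⇒ λ = −ln(0.53)/5.64 = 0.112567.
P(X > 9.34) = e^(−0.112567·9.34) = e^(−1.0514) ≈ 0.349.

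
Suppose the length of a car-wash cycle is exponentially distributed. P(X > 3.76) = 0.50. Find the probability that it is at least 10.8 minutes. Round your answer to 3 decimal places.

e^(−λ·3.76) = 0.50 ⇒ λ = −ln(0.50)/3.76 = 0.184348.
P(X > 10.8) = e^(−0.184348·10.8) = e^(−1.991) ≈ 0.137.

0.137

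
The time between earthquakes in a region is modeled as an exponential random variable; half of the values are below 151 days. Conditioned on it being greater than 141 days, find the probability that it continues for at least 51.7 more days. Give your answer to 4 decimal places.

0.7887

For an exponential, median = ln(2)/λ, so λ = ln 2 / 151 = 0.00459038 per day.
The exponential is memoryless, so the remaining time is again Exp(λ): the condition X > 141 is irrelevant.
P(X > 51.7) = e^(−0.23732) ≈ 0.7887.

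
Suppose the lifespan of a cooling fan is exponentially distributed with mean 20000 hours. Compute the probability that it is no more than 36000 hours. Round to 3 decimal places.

0.835

The rate is λ = 1/20000 = 0.00005 per hour.
P(X ≤ 36000) = 1 − e^(−λ·36000) = 1 − e^(−1.8) ≈ 0.835.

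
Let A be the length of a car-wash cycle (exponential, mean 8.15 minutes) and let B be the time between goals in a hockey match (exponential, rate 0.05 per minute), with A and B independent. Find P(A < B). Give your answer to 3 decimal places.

λ_1 = 1/8.15 = 0.122699, λ_2 = 0.05.
For independent exponentials, P(A < B) = λ_1/(λ_1+λ_2) = 0.122699/0.172699 ≈ 0.710.

0.710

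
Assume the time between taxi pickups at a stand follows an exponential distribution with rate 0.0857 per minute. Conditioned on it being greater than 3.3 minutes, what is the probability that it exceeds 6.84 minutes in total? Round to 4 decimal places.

The exponential is memoryless, so the remaining time is again Exp(λ): the condition X > 3.3 is irrelevant.
P(X > 3.54) = e^(−0.30338) ≈ 0.7383.

0.7383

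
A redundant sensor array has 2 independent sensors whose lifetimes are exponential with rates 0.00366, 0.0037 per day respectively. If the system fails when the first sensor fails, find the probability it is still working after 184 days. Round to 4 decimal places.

0.2581

The time to first failure is exponential with rate Σλ = 0.00366 + 0.0037 = 0.00736.
P(min > 184) = e^(−0.00736·184) = e^(−1.3542) ≈ 0.2581.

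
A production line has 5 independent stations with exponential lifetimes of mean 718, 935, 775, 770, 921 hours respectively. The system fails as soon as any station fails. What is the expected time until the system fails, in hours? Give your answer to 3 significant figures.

163

The first failure time is exponential with rate Σλ_i = 1/718 + 1/935 + 1/775 + 1/770 + 1/921 = 0.00613708 per hour.
E[min] = 1/Σλ = 1/0.00613708 = 162.944 hours.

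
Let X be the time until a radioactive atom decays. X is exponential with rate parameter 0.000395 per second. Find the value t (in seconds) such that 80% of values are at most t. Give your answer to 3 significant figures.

Set 1 − e^(−λt) = 0.8, so t = −ln(0.2)/λ = 1.6094/0.000395 ≈ 4074.53 seconds.

4070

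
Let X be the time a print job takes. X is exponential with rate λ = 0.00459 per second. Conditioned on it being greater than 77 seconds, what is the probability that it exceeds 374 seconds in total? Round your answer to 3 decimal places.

P(X > s+t | X > s) = e^(−λ(s+t))/e^(−λs) = e^(−λt), independent of s = 77.
P(X > 297) = e^(−1.3632) ≈ 0.256.

0.256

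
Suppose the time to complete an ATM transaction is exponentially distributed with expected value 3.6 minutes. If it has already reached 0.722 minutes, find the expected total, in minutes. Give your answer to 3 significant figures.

4.32

The rate is λ = 1/3.6 = 0.277778 per minute.
By memorylessness, E[X | X > 0.722] = 0.722 + 1/λ = 0.722 + 3.6 = 4.322 minutes.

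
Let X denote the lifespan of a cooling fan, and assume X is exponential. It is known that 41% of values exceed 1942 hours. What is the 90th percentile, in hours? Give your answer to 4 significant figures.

5015

e^(−λ·1942) = 0.41 ⇒ λ = −ln(0.41)/1942 = 0.000459113.
90th percentile: 1 − e^(−λt) = 0.9, t = −ln(0.1)/λ = 5015.29 hours.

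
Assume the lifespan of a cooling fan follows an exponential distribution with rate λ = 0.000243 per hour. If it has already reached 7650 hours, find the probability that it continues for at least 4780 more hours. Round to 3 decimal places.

By the memoryless property, P(X > 7650+4780 | X > 7650) = P(X > 4780).
P(X > 4780) = e^(−1.1615) ≈ 0.313.

0.313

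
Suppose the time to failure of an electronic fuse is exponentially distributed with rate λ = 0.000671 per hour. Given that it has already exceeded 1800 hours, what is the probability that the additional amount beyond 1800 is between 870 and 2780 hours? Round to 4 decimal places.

Memoryless: the residual past 1800 is again Exp(λ).
P(870 < residual < 2780) = e^(−λ·870) − e^(−λ·2780) = 0.55779 − 0.15484 ≈ 0.4030.

0.4030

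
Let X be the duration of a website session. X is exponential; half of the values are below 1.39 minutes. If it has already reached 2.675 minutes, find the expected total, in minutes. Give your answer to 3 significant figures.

For an exponential, median = ln(2)/λ, so λ = ln 2 / 1.39 = 0.498667 per minute.
By memorylessness, E[X | X > 2.675] = 2.675 + 1/λ = 2.675 + 2.00535 = 4.68035 minutes.

4.68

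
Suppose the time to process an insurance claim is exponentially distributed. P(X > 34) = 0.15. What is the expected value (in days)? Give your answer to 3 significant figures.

17.9

e^(−λ·34) = 0.15 ⇒ λ = −ln(0.15)/34 = 0.0557976.
Mean = 1/λ = 17.9219 days.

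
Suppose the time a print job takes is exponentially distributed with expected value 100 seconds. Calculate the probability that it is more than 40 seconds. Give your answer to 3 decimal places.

The rate is λ = 1/100 = 0.01 per second.
P(X > 40) = e^(−λ·40) = e^(−0.4) ≈ 0.670.

0.670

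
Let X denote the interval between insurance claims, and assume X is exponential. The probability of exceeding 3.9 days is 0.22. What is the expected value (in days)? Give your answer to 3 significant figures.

e^(−λ·3.9) = 0.22 ⇒ λ = −ln(0.22)/3.9 = 0.388238.
Mean = 1/λ = 2.57574 days.

2.58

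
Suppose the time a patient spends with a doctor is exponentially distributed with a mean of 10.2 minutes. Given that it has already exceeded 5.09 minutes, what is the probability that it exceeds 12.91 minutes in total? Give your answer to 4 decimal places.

The rate is λ = 1/10.2 = 0.0980392 per minute.
P(X > s+t | X > s) = e^(−λ(s+t))/e^(−λs) = e^(−λt), independent of s = 5.09.
P(X > 7.82) = e^(−0.76667) ≈ 0.4646.

0.4646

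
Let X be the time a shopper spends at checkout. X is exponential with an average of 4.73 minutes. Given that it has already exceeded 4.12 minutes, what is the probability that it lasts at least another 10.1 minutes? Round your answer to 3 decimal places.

The rate is λ = 1/4.73 = 0.211416 per minute.
The exponential is memoryless, so the remaining time is again Exp(λ): the condition X > 4.12 is irrelevant.
P(X > 10.1) = e^(−2.1353) ≈ 0.118.

0.118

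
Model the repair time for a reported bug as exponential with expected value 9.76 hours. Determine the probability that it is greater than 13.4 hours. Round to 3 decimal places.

0.253

The rate is λ = 1/9.76 = 0.102459 per hour.
P(X > 13.4) = e^(−λ·13.4) = e^(−1.373) ≈ 0.253.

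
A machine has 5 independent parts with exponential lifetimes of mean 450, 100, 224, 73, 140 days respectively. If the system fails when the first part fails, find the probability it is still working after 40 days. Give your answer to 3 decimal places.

0.223

The first failure time is exponential with rate Σλ_i = 1/450 + 1/100 + 1/224 + 1/73 + 1/140 = 0.037528 per day.
P(min > 40) = e^(−0.037528·40) = e^(−1.5011) ≈ 0.223.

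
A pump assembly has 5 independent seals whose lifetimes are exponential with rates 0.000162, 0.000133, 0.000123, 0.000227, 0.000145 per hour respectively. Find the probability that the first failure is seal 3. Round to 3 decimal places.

0.156

The time to first failure is exponential with rate Σλ = 0.000162 + 0.000133 + 0.000123 + 0.000227 + 0.000145 = 0.00079.
P(seal 3 first) = λ_3/Σλ = 0.000123/0.00079 ≈ 0.156.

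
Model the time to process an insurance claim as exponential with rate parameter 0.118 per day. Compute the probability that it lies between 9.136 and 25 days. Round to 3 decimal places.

0.288

P(9.136 < X < 25) = e^(−λ·9.136) − e^(−λ·25) = 0.34026 − 0.05234 ≈ 0.288.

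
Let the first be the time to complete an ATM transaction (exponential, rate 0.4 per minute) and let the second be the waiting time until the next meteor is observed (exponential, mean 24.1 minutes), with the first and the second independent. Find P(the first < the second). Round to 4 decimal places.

λ_1 = 0.4, λ_2 = 1/24.1 = 0.0414938.
For independent exponentials, P(the first < the second) = λ_1/(λ_1+λ_2) = 0.4/0.441494 ≈ 0.9060.

0.9060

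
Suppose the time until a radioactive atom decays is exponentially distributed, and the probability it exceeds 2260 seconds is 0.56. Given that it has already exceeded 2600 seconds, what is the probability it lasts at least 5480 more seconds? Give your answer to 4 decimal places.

0.2451

From e^(−λ·2260) = 0.56, λ = −ln(0.56)/2260 = 0.000256557.
Memoryless: P(X > 2600+5480 | X > 2600) = P(X > 5480) = e^(−0.000256557·5480) ≈ 0.2451.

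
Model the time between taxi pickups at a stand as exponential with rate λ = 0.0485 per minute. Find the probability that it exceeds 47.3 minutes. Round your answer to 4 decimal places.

0.1009

P(X > 47.3) = e^(−λ·47.3) = e^(−2.294) ≈ 0.1009.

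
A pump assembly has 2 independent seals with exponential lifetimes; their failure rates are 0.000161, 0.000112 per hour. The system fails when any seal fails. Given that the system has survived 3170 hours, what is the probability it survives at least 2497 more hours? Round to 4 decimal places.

Time to first failure ~ Exp(Σλ) with Σλ = 0.000273.
By memorylessness, P(T > 3170+2497 | T > 3170) = P(T > 2497) = e^(−0.000273·2497) ≈ 0.5058.

0.5058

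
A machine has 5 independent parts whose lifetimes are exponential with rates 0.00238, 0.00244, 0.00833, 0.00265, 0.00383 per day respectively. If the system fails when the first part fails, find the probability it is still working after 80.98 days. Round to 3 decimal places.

0.204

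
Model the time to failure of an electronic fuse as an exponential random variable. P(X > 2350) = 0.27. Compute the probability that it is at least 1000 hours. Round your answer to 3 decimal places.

0.573

e^(−λ·2350) = 0.27 ⇒ λ = −ln(0.27)/2350 = 0.000557163.
P(X > 1000) = e^(−0.000557163·1000) = e^(−0.55716) ≈ 0.573.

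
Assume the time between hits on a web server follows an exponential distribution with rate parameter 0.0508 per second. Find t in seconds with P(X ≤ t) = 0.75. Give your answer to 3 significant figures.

27.3

Set 1 − e^(−λt) = 0.75, so t = −ln(0.25)/λ = 1.3863/0.0508 ≈ 27.2893 seconds.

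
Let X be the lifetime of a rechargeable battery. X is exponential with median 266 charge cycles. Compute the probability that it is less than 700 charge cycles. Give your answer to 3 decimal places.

0.839

For an exponential, median = ln(2)/λ, so λ = ln 2 / 266 = 0.00260582 per charge cycle.
P(X ≤ 700) = 1 − e^(−λ·700) = 1 − e^(−1.8241) ≈ 0.839.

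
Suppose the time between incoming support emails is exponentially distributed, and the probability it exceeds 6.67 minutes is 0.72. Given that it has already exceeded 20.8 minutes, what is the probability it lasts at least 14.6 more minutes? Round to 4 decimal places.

From e^(−λ·6.67) = 0.72, λ = −ln(0.72)/6.67 = 0.049251.
Memoryless: P(X > 20.8+14.6 | X > 20.8) = P(X > 14.6) = e^(−0.049251·14.6) ≈ 0.4872.

0.4872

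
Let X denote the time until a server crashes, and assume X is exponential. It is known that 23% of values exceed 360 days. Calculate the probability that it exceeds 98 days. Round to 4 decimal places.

0.6703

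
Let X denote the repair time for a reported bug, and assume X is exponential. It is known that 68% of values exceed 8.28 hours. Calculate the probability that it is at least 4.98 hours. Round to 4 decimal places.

0.7930

e^(−λ·8.28) = 0.68 ⇒ λ = −ln(0.68)/8.28 = 0.0465776.
P(X > 4.98) = e^(−0.0465776·4.98) = e^(−0.23196) ≈ 0.7930.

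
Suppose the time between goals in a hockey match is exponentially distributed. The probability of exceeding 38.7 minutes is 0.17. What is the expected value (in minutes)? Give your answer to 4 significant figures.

e^(−λ·38.7) = 0.17 ⇒ λ = −ln(0.17)/38.7 = 0.045787.
Mean = 1/λ = 21.8403 minutes.

21.84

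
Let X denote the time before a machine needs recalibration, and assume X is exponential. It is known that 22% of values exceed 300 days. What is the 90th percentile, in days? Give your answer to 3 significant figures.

456

e^(−λ·300) = 0.22 ⇒ λ = −ln(0.22)/300 = 0.00504709.
90th percentile: 1 − e^(−λt) = 0.9, t = −ln(0.1)/λ = 456.22 days.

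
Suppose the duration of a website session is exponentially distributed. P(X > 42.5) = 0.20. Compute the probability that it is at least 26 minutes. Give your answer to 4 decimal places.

0.3736

e^(−λ·42.5) = 0.20 ⇒ λ = −ln(0.20)/42.5 = 0.0378691.
P(X > 26) = e^(−0.0378691·26) = e^(−0.9846) ≈ 0.3736.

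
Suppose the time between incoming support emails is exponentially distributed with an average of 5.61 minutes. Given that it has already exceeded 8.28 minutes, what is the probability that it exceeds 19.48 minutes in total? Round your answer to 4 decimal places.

0.1358

The rate is λ = 1/5.61 = 0.178253 per minute.
By the memoryless property, P(X > 8.28+11.2 | X > 8.28) = P(X > 11.2).
P(X > 11.2) = e^(−1.9964) ≈ 0.1358.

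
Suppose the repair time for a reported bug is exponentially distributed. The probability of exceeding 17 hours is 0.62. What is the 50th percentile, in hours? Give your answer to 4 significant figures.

e^(−λ·17) = 0.62 ⇒ λ = −ln(0.62)/17 = 0.0281198.
50th percentile: 1 − e^(−λt) = 0.5, t = −ln(0.5)/λ = 24.6498 hours.

24.65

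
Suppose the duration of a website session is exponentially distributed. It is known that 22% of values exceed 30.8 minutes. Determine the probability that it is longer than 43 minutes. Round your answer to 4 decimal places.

e^(−λ·30.8) = 0.22 ⇒ λ = −ln(0.22)/30.8 = 0.04916.
P(X > 43) = e^(−0.04916·43) = e^(−2.1139) ≈ 0.1208.

0.1208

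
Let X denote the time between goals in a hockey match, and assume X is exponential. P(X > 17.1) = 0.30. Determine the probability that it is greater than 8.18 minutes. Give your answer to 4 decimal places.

e^(−λ·17.1) = 0.30 ⇒ λ = −ln(0.30)/17.1 = 0.0704078.
P(X > 8.18) = e^(−0.0704078·8.18) = e^(−0.57594) ≈ 0.5622.

0.5622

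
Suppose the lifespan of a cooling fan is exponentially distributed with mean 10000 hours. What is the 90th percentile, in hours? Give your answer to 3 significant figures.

23000

The rate is λ = 1/10000 = 0.0001 per hour.
Set 1 − e^(−λt) = 0.9, so t = −ln(0.1)/λ = 2.3026/0.0001 ≈ 23025.9 hours.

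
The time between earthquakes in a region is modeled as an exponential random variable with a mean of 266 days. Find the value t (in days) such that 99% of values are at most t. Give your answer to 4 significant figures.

1225

The rate is λ = 1/266 = 0.0037594 per day.
Set 1 − e^(−λt) = 0.99, so t = −ln(0.01)/λ = 4.6052/0.0037594 ≈ 1224.98 days.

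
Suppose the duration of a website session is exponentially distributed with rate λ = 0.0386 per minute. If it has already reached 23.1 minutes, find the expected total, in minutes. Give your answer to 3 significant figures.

By memorylessness, E[X | X > 23.1] = 23.1 + 1/λ = 23.1 + 25.9067 = 49.0067 minutes.

49.0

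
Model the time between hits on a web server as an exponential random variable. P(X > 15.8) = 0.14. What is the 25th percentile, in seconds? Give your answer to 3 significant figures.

2.31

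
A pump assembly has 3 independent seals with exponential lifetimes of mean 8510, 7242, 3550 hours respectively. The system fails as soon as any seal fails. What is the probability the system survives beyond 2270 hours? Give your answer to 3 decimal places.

The first failure time is exponential with rate Σλ_i = 1/8510 + 1/7242 + 1/3550 = 0.000537282 per hour.
P(min > 2270) = e^(−0.000537282·2270) = e^(−1.2196) ≈ 0.295.

0.295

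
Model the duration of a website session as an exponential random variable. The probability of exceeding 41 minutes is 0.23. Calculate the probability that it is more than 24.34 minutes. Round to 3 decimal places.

e^(−λ·41) = 0.23 ⇒ λ = −ln(0.23)/41 = 0.0358458.
P(X > 24.34) = e^(−0.0358458·24.34) = e^(−0.87249) ≈ 0.418.

0.418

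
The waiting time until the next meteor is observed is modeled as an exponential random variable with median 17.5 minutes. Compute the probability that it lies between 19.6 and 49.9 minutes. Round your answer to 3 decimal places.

For an exponential, median = ln(2)/λ, so λ = ln 2 / 17.5 = 0.0396084 per minute.
P(19.6 < X < 49.9) = e^(−λ·19.6) − e^(−λ·49.9) = 0.46009 − 0.13856 ≈ 0.322.

0.322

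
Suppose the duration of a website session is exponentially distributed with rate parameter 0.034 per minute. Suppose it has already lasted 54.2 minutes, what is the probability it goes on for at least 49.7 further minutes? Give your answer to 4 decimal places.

0.1846

P(X > s+t | X > s) = e^(−λ(s+t))/e^(−λs) = e^(−λt), independent of s = 54.2.
P(X > 49.7) = e^(−1.6898) ≈ 0.1846.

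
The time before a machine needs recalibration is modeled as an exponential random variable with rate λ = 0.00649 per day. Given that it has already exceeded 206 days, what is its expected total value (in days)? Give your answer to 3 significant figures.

By memorylessness, E[X | X > 206] = 206 + 1/λ = 206 + 154.083 = 360.083 days.

360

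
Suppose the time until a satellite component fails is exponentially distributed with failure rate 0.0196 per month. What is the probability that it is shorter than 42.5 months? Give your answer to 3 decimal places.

0.565

P(X ≤ 42.5) = 1 − e^(−λ·42.5) = 1 − e^(−0.833) ≈ 0.565.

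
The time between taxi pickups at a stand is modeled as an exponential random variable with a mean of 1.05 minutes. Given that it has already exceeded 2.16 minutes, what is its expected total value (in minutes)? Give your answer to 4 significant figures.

The rate is λ = 1/1.05 = 0.952381 per minute.
By memorylessness, E[X | X > 2.16] = 2.16 + 1/λ = 2.16 + 1.05 = 3.21 minutes.

3.210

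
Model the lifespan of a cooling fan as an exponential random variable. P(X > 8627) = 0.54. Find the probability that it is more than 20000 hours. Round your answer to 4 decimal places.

e^(−λ·8627) = 0.54 ⇒ λ = −ln(0.54)/8627 = 0.0000714253.
P(X > 20000) = e^(−0.0000714253·20000) = e^(−1.4285) ≈ 0.2397.

0.2397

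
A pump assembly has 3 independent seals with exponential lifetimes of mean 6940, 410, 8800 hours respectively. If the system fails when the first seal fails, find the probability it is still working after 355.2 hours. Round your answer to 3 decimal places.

The first failure time is exponential with rate Σλ_i = 1/6940 + 1/410 + 1/8800 = 0.00269675 per hour.
P(min > 355.2) = e^(−0.00269675·355.2) = e^(−0.95789) ≈ 0.384.

0.384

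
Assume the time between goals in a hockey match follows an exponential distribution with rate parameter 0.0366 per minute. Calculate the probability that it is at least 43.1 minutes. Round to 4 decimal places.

P(X > 43.1) = e^(−λ·43.1) = e^(−1.5775) ≈ 0.2065.

0.2065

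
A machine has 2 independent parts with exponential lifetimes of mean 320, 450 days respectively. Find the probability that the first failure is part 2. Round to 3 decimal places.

0.416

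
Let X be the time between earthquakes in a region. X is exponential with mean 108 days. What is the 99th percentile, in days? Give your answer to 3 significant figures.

497

The rate is λ = 1/108 = 0.00925926 per day.
Set 1 − e^(−λt) = 0.99, so t = −ln(0.01)/λ = 4.6052/0.00925926 ≈ 497.358 days.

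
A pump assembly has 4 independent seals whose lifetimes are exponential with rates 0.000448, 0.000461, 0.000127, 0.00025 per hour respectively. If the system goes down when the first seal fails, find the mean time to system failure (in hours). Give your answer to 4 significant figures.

The time to first failure is exponential with rate Σλ = 0.000448 + 0.000461 + 0.000127 + 0.00025 = 0.001286.
E[min] = 1/Σλ = 1/0.001286 = 777.605 hours.

777.6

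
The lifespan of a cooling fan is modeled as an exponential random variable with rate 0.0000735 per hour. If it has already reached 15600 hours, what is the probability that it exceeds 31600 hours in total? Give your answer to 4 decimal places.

The exponential is memoryless, so the remaining time is again Exp(λ): the condition X > 15600 is irrelevant.
P(X > 16000) = e^(−1.176) ≈ 0.3085.

0.3085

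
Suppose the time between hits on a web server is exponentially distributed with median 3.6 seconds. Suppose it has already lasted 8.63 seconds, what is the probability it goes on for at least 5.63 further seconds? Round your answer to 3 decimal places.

For an exponential, median = ln(2)/λ, so λ = ln 2 / 3.6 = 0.192541 per second.
The exponential is memoryless, so the remaining time is again Exp(λ): the condition X > 8.63 is irrelevant.
P(X > 5.63) = e^(−1.084) ≈ 0.338.

0.338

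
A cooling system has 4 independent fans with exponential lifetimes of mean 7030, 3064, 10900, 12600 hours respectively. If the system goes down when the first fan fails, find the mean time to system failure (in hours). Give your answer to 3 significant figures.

1560

The first failure time is exponential with rate Σλ_i = 1/7030 + 1/3064 + 1/10900 + 1/12600 = 0.000639726 per hour.
E[min] = 1/Σλ = 1/0.000639726 = 1563.17 hours.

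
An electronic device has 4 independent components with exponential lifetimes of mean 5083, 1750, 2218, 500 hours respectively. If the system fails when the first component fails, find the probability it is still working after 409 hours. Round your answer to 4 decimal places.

0.2681

The first failure time is exponential with rate Σλ_i = 1/5083 + 1/1750 + 1/2218 + 1/500 = 0.00321902 per hour.
P(min > 409) = e^(−0.00321902·409) = e^(−1.3166) ≈ 0.2681.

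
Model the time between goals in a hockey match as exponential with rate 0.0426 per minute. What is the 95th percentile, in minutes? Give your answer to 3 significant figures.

Set 1 − e^(−λt) = 0.95, so t = −ln(0.05)/λ = 2.9957/0.0426 ≈ 70.3224 minutes.

70.3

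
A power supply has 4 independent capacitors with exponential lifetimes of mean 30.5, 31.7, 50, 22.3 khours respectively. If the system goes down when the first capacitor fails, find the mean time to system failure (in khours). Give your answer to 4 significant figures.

The first failure time is exponential with rate Σλ_i = 1/30.5 + 1/31.7 + 1/50 + 1/22.3 = 0.129176 per khour.
E[min] = 1/Σλ = 1/0.129176 = 7.7414 khours.

7.741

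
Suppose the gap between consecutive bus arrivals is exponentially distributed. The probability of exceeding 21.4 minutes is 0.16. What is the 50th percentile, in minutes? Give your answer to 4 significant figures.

e^(−λ·21.4) = 0.16 ⇒ λ = −ln(0.16)/21.4 = 0.0856346.
50th percentile: 1 − e^(−λt) = 0.5, t = −ln(0.5)/λ = 8.09424 minutes.

8.094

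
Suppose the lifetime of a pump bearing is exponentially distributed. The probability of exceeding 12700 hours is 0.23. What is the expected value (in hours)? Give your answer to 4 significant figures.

e^(−λ·12700) = 0.23 ⇒ λ = −ln(0.23)/12700 = 0.000115723.
Mean = 1/λ = 8641.36 hours.

8641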